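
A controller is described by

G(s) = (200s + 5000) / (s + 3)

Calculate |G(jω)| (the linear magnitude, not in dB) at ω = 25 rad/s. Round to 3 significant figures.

Substitute s = j25:
Numerator: 200(j25) + 5000 = 5000 + j5000
Denominator: (j25) + 3 = 3 + j25
|N| = √(5000² + 5000²) ≈ 7071.1, ∠N ≈ 45.00°
|D| = √(3² + 25²) ≈ 25.179, ∠D ≈ 83.16°
|G| = 7071.1 / 25.179 ≈ 280.83

281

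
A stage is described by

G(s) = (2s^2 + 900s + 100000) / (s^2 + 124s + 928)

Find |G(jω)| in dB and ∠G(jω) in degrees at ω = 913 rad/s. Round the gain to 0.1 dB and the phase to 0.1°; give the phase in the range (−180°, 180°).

Substitute s = j913:
Numerator: 2(j913)^2 + 900(j913) + 100000 = -1567138 + j821700
Denominator: (j913)^2 + 124(j913) + 928 = -832641 + j113212
|N| = √(1567138² + 821700²) ≈ 1.7695e+06, ∠N ≈ 152.33°
|D| = √(832641² + 113212²) ≈ 8.403e+05, ∠D ≈ 172.26°
|G| = 1.7695e+06 / 8.403e+05 ≈ 2.1058
Gain = 20 log₁₀(2.1058) ≈ 6.47 dB
∠G = 152.33° − 172.26° = -19.93°

6.5 dB, -19.9°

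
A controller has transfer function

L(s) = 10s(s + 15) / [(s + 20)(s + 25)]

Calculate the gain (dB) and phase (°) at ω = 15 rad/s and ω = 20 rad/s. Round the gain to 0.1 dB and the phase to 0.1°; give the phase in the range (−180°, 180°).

At s = jω = j15:
zero (s+15): 15 + j15 → |·| = √(15²+15²) = √450 ≈ 21.213, ∠ = arctan(15/15) ≈ 45.00°
zero at origin: s = j15 → |·| = 15, ∠ = 90.00°
pole (s+20): 20 + j15 → |·| = √(20²+15²) = √625 ≈ 25, ∠ = arctan(15/20) ≈ 36.87°
pole (s+25): 25 + j15 → |·| = √(25²+15²) = √850 ≈ 29.155, ∠ = arctan(15/25) ≈ 30.96°
|L| = 10 · 318.19 / 728.88 ≈ 4.3655
Gain = 20 log₁₀(4.3655) ≈ 12.80 dB
∠L = 135.00° − 67.83° = 67.17°

At s = jω = j20:
zero (s+15): 15 + j20 → |·| = √(15²+20²) = √625 ≈ 25, ∠ = arctan(20/15) ≈ 53.13°
zero at origin: s = j20 → |·| = 20, ∠ = 90.00°
pole (s+20): 20 + j20 → |·| = √(20²+20²) = √800 ≈ 28.284, ∠ = arctan(20/20) ≈ 45.00°
pole (s+25): 25 + j20 → |·| = √(25²+20²) = √1025 ≈ 32.016, ∠ = arctan(20/25) ≈ 38.66°
|L| = 10 · 500 / 905.54 ≈ 5.5216
Gain = 20 log₁₀(5.5216) ≈ 14.84 dB
∠L = 143.13° − 83.66° = 59.47°

ω = 15: 12.8 dB, 67.2°; ω = 20: 14.8 dB, 59.5°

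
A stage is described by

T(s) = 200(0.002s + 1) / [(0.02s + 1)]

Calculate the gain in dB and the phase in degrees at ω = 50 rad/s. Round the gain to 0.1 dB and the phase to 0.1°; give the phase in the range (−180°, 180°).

At ω = 50 rad/s:
zero (1 + j50·0.002) = 1 + j0.1 → |·| ≈ 1.005, ∠ ≈ 5.71°
pole (1 + j50·0.02) = 1 + j1 → |·| ≈ 1.4142, ∠ ≈ 45.00°
|T| = 200 · 1.005 / (1.4142) ≈ 142.13
Gain = 20 log₁₀(142.13) ≈ 43.05 dB
∠T = (5.71°) − (45.00°) = -39.29°

43.1 dB, -39.3°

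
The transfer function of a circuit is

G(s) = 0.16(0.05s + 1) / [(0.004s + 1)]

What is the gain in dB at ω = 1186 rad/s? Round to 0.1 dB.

5.8 dB

At ω = 1186 rad/s:
zero (1 + j1186·0.05) = 1 + j59.3 → |·| ≈ 59.308, ∠ ≈ 89.03°
pole (1 + j1186·0.004) = 1 + j4.744 → |·| ≈ 4.8483, ∠ ≈ 78.10°
|G| = 0.16 · 59.308 / (4.8483) ≈ 1.9572
Gain = 20 log₁₀(1.9572) ≈ 5.83 dB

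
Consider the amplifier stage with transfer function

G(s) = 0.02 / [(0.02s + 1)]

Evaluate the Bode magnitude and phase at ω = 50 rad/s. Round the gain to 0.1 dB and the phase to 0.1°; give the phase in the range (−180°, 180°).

-37.0 dB, -45.0°

At ω = 50 rad/s:
pole (1 + j50·0.02) = 1 + j1 → |·| ≈ 1.4142, ∠ ≈ 45.00°
|G| = 0.02 · 1 / (1.4142) ≈ 0.014142
Gain = 20 log₁₀(0.014142) ≈ -36.99 dB
∠G = (0°) − (45.00°) = -45.00°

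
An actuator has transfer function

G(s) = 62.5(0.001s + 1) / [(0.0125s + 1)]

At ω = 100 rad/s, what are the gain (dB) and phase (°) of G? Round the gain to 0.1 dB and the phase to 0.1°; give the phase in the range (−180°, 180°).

At ω = 100 rad/s:
zero (1 + j100·0.001) = 1 + j0.1 → |·| ≈ 1.005, ∠ ≈ 5.71°
pole (1 + j100·0.0125) = 1 + j1.25 → |·| ≈ 1.6008, ∠ ≈ 51.34°
|G| = 62.5 · 1.005 / (1.6008) ≈ 39.238
Gain = 20 log₁₀(39.238) ≈ 31.87 dB
∠G = (5.71°) − (51.34°) = -45.63°

31.9 dB, -45.6°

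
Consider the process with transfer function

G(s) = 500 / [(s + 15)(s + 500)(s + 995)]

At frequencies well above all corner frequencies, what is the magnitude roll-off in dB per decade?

Each pole contributes −20 dB/decade at high frequency; each zero contributes +20 dB/decade.
Net: 0 zero(s) − 3 pole(s) → -60 dB/decade.

-60 dB/decade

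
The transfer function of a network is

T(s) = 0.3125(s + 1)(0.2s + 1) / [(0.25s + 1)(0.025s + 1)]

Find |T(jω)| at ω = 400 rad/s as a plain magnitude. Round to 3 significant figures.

9.95

At ω = 400 rad/s:
zero (1 + j400·1) = 1 + j400 → |·| ≈ 400, ∠ ≈ 89.86°
zero (1 + j400·0.2) = 1 + j80 → |·| ≈ 80.006, ∠ ≈ 89.28°
pole (1 + j400·0.25) = 1 + j100 → |·| ≈ 100, ∠ ≈ 89.43°
pole (1 + j400·0.025) = 1 + j10 → |·| ≈ 10.05, ∠ ≈ 84.29°
|T| = 0.3125 · 400 · 80.006 / (100 · 10.05) ≈ 9.951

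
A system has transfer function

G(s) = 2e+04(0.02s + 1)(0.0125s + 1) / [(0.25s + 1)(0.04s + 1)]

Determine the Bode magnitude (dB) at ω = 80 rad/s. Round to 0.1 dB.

58.0 dB

At ω = 80 rad/s:
zero (1 + j80·0.02) = 1 + j1.6 → |·| ≈ 1.8868, ∠ ≈ 57.99°
zero (1 + j80·0.0125) = 1 + j1 → |·| ≈ 1.4142, ∠ ≈ 45.00°
pole (1 + j80·0.25) = 1 + j20 → |·| ≈ 20.025, ∠ ≈ 87.14°
pole (1 + j80·0.04) = 1 + j3.2 → |·| ≈ 3.3526, ∠ ≈ 72.65°
|G| = 2e+04 · 1.8868 · 1.4142 / (20.025 · 3.3526) ≈ 794.9
Gain = 20 log₁₀(794.9) ≈ 58.01 dB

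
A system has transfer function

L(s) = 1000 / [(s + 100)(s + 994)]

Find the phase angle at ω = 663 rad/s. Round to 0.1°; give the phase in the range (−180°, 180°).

At s = jω = j663:
pole (s+100): 100 + j663 → |·| = √(100²+663²) = √449569 ≈ 670.5, ∠ = arctan(663/100) ≈ 81.42°
pole (s+994): 994 + j663 → |·| = √(994²+663²) = √1427605 ≈ 1194.8, ∠ = arctan(663/994) ≈ 33.70°
∠L = 0.00° − 115.12° = -115.12°

-115.1°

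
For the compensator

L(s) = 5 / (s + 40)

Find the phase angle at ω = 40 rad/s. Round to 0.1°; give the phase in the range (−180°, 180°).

-45.0°

Substitute s = j40:
Numerator: 5 = 5 + j0
Denominator: (j40) + 40 = 40 + j40
|N| = √(5² + 0²) ≈ 5, ∠N ≈ 0.00°
|D| = √(40² + 40²) ≈ 56.569, ∠D ≈ 45.00°
∠L = 0.00° − 45.00° = -45.00°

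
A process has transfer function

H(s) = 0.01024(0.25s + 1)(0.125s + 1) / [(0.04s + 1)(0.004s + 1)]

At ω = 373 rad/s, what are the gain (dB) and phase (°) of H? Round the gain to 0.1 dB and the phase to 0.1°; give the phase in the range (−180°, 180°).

4.4 dB, 35.8°

At ω = 373 rad/s:
zero (1 + j373·0.25) = 1 + j93.25 → |·| ≈ 93.255, ∠ ≈ 89.39°
zero (1 + j373·0.125) = 1 + j46.625 → |·| ≈ 46.636, ∠ ≈ 88.77°
pole (1 + j373·0.04) = 1 + j14.92 → |·| ≈ 14.953, ∠ ≈ 86.17°
pole (1 + j373·0.004) = 1 + j1.492 → |·| ≈ 1.7961, ∠ ≈ 56.17°
|H| = 0.01024 · 93.255 · 46.636 / (14.953 · 1.7961) ≈ 1.6582
Gain = 20 log₁₀(1.6582) ≈ 4.39 dB
∠H = (89.39° + 88.77°) − (86.17° + 56.17°) = 35.82°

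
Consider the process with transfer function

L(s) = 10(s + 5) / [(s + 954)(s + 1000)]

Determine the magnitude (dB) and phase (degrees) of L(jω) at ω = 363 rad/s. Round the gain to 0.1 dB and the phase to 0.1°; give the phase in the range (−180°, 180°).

At s = jω = j363:
zero (s+5): 5 + j363 → |·| = √(5²+363²) = √131794 ≈ 363.03, ∠ = arctan(363/5) ≈ 89.21°
pole (s+954): 954 + j363 → |·| = √(954²+363²) = √1041885 ≈ 1020.7, ∠ = arctan(363/954) ≈ 20.83°
pole (s+1000): 1000 + j363 → |·| = √(1000²+363²) = √1131769 ≈ 1063.8, ∠ = arctan(363/1000) ≈ 19.95°
|L| = 10 · 363.03 / 1.0858e+06 ≈ 0.0033434
Gain = 20 log₁₀(0.0033434) ≈ -49.52 dB
∠L = 89.21° − 40.78° = 48.43°

-49.5 dB, 48.4°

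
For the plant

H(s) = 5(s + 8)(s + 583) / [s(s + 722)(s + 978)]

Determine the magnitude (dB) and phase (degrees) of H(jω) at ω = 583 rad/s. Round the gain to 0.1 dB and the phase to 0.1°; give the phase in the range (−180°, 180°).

At s = jω = j583:
zero (s+8): 8 + j583 → |·| = √(8²+583²) = √339953 ≈ 583.05, ∠ = arctan(583/8) ≈ 89.21°
zero (s+583): 583 + j583 → |·| = √(583²+583²) = √679778 ≈ 824.49, ∠ = arctan(583/583) ≈ 45.00°
pole (s+722): 722 + j583 → |·| = √(722²+583²) = √861173 ≈ 927.99, ∠ = arctan(583/722) ≈ 38.92°
pole (s+978): 978 + j583 → |·| = √(978²+583²) = √1296373 ≈ 1138.6, ∠ = arctan(583/978) ≈ 30.80°
pole at origin: |s| = 583, ∠ = 90.00° (in denominator)
|H| = 5 · 4.8072e+05 / 6.16e+08 ≈ 0.0039019
Gain = 20 log₁₀(0.0039019) ≈ -48.17 dB
∠H = 134.21° − 159.72° = -25.51°

-48.2 dB, -25.5°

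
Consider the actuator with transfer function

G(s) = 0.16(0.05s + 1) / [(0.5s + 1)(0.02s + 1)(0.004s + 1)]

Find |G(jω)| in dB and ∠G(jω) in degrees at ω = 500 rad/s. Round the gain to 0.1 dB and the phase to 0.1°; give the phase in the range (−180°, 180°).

At ω = 500 rad/s:
zero (1 + j500·0.05) = 1 + j25 → |·| ≈ 25.02, ∠ ≈ 87.71°
pole (1 + j500·0.5) = 1 + j250 → |·| ≈ 250, ∠ ≈ 89.77°
pole (1 + j500·0.02) = 1 + j10 → |·| ≈ 10.05, ∠ ≈ 84.29°
pole (1 + j500·0.004) = 1 + j2 → |·| ≈ 2.2361, ∠ ≈ 63.43°
|G| = 0.16 · 25.02 / (250 · 10.05 · 2.2361) ≈ 0.00071254
Gain = 20 log₁₀(0.00071254) ≈ -62.94 dB
∠G = (87.71°) − (89.77° + 84.29° + 63.43°) = -149.78°

-62.9 dB, -149.8°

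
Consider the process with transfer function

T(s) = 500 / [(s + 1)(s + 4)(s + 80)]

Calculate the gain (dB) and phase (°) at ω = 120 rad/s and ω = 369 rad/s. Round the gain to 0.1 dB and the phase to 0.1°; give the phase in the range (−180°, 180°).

ω = 120: -72.4 dB, 126.1°; ω = 369: -100.2 dB, 103.0°

At s = jω = j120:
pole (s+1): 1 + j120 → |·| = √(1²+120²) = √14401 ≈ 120, ∠ = arctan(120/1) ≈ 89.52°
pole (s+4): 4 + j120 → |·| = √(4²+120²) = √14416 ≈ 120.07, ∠ = arctan(120/4) ≈ 88.09°
pole (s+80): 80 + j120 → |·| = √(80²+120²) = √20800 ≈ 144.22, ∠ = arctan(120/80) ≈ 56.31°
|T| = 500 / 2.078e+06 ≈ 0.00024062
Gain = 20 log₁₀(0.00024062) ≈ -72.37 dB
∠T = 0.00° − 233.92° = -233.92° ≡ 126.08° (principal value)

At s = jω = j369:
pole (s+1): 1 + j369 → |·| = √(1²+369²) = √136162 ≈ 369, ∠ = arctan(369/1) ≈ 89.84°
pole (s+4): 4 + j369 → |·| = √(4²+369²) = √136177 ≈ 369.02, ∠ = arctan(369/4) ≈ 89.38°
pole (s+80): 80 + j369 → |·| = √(80²+369²) = √142561 ≈ 377.57, ∠ = arctan(369/80) ≈ 77.77°
|T| = 500 / 5.1413e+07 ≈ 9.7252e-06
Gain = 20 log₁₀(9.7252e-06) ≈ -100.24 dB
∠T = 0.00° − 256.99° = -256.99° ≡ 103.01° (principal value)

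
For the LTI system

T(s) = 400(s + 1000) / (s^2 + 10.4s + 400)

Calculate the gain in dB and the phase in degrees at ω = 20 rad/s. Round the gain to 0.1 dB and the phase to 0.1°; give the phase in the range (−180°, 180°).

65.7 dB, -88.9°

At s = jω = j20:
zero (s+1000): 1000 + j20 → |·| = √(1000²+20²) = √1000400 ≈ 1000.2, ∠ = arctan(20/1000) ≈ 1.15°
quadratic: (j20)² + 10.4·j20 + 400 = 0 + j208 → |·| ≈ 208, ∠ ≈ 90.00°
|T| = 400 · 1000.2 / 208 ≈ 1923.5
Gain = 20 log₁₀(1923.5) ≈ 65.68 dB
∠T = 1.15° − 90.00° = -88.85°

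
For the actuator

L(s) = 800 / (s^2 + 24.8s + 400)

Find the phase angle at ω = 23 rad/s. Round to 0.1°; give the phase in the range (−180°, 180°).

At s = jω = j23:
quadratic: (j23)² + 24.8·j23 + 400 = -129 + j570.4 → |·| ≈ 584.81, ∠ ≈ 102.74°
∠L = 0.00° − 102.74° = -102.74°

-102.7°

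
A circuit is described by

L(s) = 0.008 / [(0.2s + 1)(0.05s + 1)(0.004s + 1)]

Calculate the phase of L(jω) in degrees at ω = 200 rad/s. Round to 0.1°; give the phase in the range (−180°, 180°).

At ω = 200 rad/s:
pole (1 + j200·0.2) = 1 + j40 → |·| ≈ 40.012, ∠ ≈ 88.57°
pole (1 + j200·0.05) = 1 + j10 → |·| ≈ 10.05, ∠ ≈ 84.29°
pole (1 + j200·0.004) = 1 + j0.8 → |·| ≈ 1.2806, ∠ ≈ 38.66°
∠L = (0°) − (88.57° + 84.29° + 38.66°) = -211.52° ≡ 148.48° (principal value)

148.5°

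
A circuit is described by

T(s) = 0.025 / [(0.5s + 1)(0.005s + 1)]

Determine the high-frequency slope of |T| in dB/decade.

Each pole contributes −20 dB/decade at high frequency; each zero contributes +20 dB/decade.
Net: 0 zero(s) − 2 pole(s) → -40 dB/decade.

-40 dB/decade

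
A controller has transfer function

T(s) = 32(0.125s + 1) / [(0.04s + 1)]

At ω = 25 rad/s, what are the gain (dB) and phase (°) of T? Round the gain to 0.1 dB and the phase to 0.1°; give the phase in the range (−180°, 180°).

37.4 dB, 27.3°

At ω = 25 rad/s:
zero (1 + j25·0.125) = 1 + j3.125 → |·| ≈ 3.2811, ∠ ≈ 72.26°
pole (1 + j25·0.04) = 1 + j1 → |·| ≈ 1.4142, ∠ ≈ 45.00°
|T| = 32 · 3.2811 / (1.4142) ≈ 74.244
Gain = 20 log₁₀(74.244) ≈ 37.41 dB
∠T = (72.26°) − (45.00°) = 27.26°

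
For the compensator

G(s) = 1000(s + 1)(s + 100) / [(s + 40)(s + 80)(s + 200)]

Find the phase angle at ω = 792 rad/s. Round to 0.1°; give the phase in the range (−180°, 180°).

-74.4°

At s = jω = j792:
zero (s+1): 1 + j792 → |·| = √(1²+792²) = √627265 ≈ 792, ∠ = arctan(792/1) ≈ 89.93°
zero (s+100): 100 + j792 → |·| = √(100²+792²) = √637264 ≈ 798.29, ∠ = arctan(792/100) ≈ 82.80°
pole (s+40): 40 + j792 → |·| = √(40²+792²) = √628864 ≈ 793.01, ∠ = arctan(792/40) ≈ 87.11°
pole (s+80): 80 + j792 → |·| = √(80²+792²) = √633664 ≈ 796.03, ∠ = arctan(792/80) ≈ 84.23°
pole (s+200): 200 + j792 → |·| = √(200²+792²) = √667264 ≈ 816.86, ∠ = arctan(792/200) ≈ 75.83°
∠G = 172.73° − 247.17° = -74.44°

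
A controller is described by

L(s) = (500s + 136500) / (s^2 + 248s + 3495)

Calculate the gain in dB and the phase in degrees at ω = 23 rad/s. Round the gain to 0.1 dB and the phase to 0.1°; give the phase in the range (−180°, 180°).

26.6 dB, -57.7°

Substitute s = j23:
Numerator: 500(j23) + 136500 = 136500 + j11500
Denominator: (j23)^2 + 248(j23) + 3495 = 2966 + j5704
|N| = √(136500² + 11500²) ≈ 1.3698e+05, ∠N ≈ 4.82°
|D| = √(2966² + 5704²) ≈ 6429.1, ∠D ≈ 62.53°
|L| = 1.3698e+05 / 6429.1 ≈ 21.306
Gain = 20 log₁₀(21.306) ≈ 26.57 dB
∠L = 4.82° − 62.53° = -57.71°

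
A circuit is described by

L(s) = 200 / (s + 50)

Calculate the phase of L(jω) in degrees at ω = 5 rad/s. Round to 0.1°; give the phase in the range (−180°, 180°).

At s = jω = j5:
pole (s+50): 50 + j5 → |·| = √(50²+5²) = √2525 ≈ 50.249, ∠ = arctan(5/50) ≈ 5.71°
∠L = 0.00° − 5.71° = -5.71°

-5.7°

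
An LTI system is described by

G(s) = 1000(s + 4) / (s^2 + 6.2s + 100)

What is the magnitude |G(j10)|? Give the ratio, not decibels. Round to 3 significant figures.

At s = jω = j10:
zero (s+4): 4 + j10 → |·| = √(4²+10²) = √116 ≈ 10.77, ∠ = arctan(10/4) ≈ 68.20°
quadratic: (j10)² + 6.2·j10 + 100 = 0 + j62 → |·| ≈ 62, ∠ ≈ 90.00°
|G| = 1000 · 10.77 / 62 ≈ 173.71

174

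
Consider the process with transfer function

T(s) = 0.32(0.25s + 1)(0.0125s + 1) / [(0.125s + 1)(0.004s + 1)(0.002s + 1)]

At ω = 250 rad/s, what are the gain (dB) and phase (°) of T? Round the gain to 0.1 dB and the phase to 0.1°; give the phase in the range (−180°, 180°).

At ω = 250 rad/s:
zero (1 + j250·0.25) = 1 + j62.5 → |·| ≈ 62.508, ∠ ≈ 89.08°
zero (1 + j250·0.0125) = 1 + j3.125 → |·| ≈ 3.2811, ∠ ≈ 72.26°
pole (1 + j250·0.125) = 1 + j31.25 → |·| ≈ 31.266, ∠ ≈ 88.17°
pole (1 + j250·0.004) = 1 + j1 → |·| ≈ 1.4142, ∠ ≈ 45.00°
pole (1 + j250·0.002) = 1 + j0.5 → |·| ≈ 1.118, ∠ ≈ 26.57°
|T| = 0.32 · 62.508 · 3.2811 / (31.266 · 1.4142 · 1.118) ≈ 1.3276
Gain = 20 log₁₀(1.3276) ≈ 2.46 dB
∠T = (89.08° + 72.26°) − (88.17° + 45.00° + 26.57°) = 1.60°

2.5 dB, 1.6°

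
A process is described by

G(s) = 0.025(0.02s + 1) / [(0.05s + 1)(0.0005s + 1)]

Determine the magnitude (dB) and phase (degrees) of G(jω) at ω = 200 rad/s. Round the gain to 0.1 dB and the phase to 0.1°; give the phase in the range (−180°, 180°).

-39.8 dB, -14.0°

At ω = 200 rad/s:
zero (1 + j200·0.02) = 1 + j4 → |·| ≈ 4.1231, ∠ ≈ 75.96°
pole (1 + j200·0.05) = 1 + j10 → |·| ≈ 10.05, ∠ ≈ 84.29°
pole (1 + j200·0.0005) = 1 + j0.1 → |·| ≈ 1.005, ∠ ≈ 5.71°
|G| = 0.025 · 4.1231 / (10.05 · 1.005) ≈ 0.010205
Gain = 20 log₁₀(0.010205) ≈ -39.82 dB
∠G = (75.96°) − (84.29° + 5.71°) = -14.04°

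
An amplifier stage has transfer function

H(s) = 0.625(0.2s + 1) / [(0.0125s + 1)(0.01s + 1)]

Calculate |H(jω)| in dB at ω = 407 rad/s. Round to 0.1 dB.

7.4 dB

At ω = 407 rad/s:
zero (1 + j407·0.2) = 1 + j81.4 → |·| ≈ 81.406, ∠ ≈ 89.30°
pole (1 + j407·0.0125) = 1 + j5.0875 → |·| ≈ 5.1848, ∠ ≈ 78.88°
pole (1 + j407·0.01) = 1 + j4.07 → |·| ≈ 4.191, ∠ ≈ 76.20°
|H| = 0.625 · 81.406 / (5.1848 · 4.191) ≈ 2.3415
Gain = 20 log₁₀(2.3415) ≈ 7.39 dB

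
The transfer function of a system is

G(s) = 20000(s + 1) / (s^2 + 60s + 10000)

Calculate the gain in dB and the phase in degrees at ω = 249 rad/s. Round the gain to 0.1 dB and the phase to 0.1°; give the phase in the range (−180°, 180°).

39.3 dB, -74.2°

At s = jω = j249:
zero (s+1): 1 + j249 → |·| = √(1²+249²) = √62002 ≈ 249, ∠ = arctan(249/1) ≈ 89.77°
quadratic: (j249)² + 60·j249 + 10000 = -52001 + j14940 → |·| ≈ 54105, ∠ ≈ 163.97°
|G| = 20000 · 249 / 54105 ≈ 92.043
Gain = 20 log₁₀(92.043) ≈ 39.28 dB
∠G = 89.77° − 163.97° = -74.20°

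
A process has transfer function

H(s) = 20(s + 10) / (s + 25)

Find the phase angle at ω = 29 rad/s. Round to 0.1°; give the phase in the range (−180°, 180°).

At s = jω = j29:
zero (s+10): 10 + j29 → |·| = √(10²+29²) = √941 ≈ 30.676, ∠ = arctan(29/10) ≈ 70.97°
pole (s+25): 25 + j29 → |·| = √(25²+29²) = √1466 ≈ 38.288, ∠ = arctan(29/25) ≈ 49.24°
∠H = 70.97° − 49.24° = 21.73°

21.7°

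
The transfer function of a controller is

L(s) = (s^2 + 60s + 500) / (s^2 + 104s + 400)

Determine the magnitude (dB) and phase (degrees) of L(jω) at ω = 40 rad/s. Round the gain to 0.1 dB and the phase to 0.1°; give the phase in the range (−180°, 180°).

Substitute s = j40:
Numerator: (j40)^2 + 60(j40) + 500 = -1100 + j2400
Denominator: (j40)^2 + 104(j40) + 400 = -1200 + j4160
|N| = √(1100² + 2400²) ≈ 2640.1, ∠N ≈ 114.62°
|D| = √(1200² + 4160²) ≈ 4329.6, ∠D ≈ 106.09°
|L| = 2640.1 / 4329.6 ≈ 0.60978
Gain = 20 log₁₀(0.60978) ≈ -4.30 dB
∠L = 114.62° − 106.09° = 8.53°

-4.3 dB, 8.5°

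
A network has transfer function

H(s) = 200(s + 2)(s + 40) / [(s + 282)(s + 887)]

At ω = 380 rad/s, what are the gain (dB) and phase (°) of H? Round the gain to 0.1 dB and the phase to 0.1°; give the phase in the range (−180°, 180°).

At s = jω = j380:
zero (s+2): 2 + j380 → |·| = √(2²+380²) = √144404 ≈ 380.01, ∠ = arctan(380/2) ≈ 89.70°
zero (s+40): 40 + j380 → |·| = √(40²+380²) = √146000 ≈ 382.1, ∠ = arctan(380/40) ≈ 83.99°
pole (s+282): 282 + j380 → |·| = √(282²+380²) = √223924 ≈ 473.21, ∠ = arctan(380/282) ≈ 53.42°
pole (s+887): 887 + j380 → |·| = √(887²+380²) = √931169 ≈ 964.97, ∠ = arctan(380/887) ≈ 23.19°
|H| = 200 · 1.452e+05 / 4.5663e+05 ≈ 63.596
Gain = 20 log₁₀(63.596) ≈ 36.07 dB
∠H = 173.69° − 76.61° = 97.08°

36.1 dB, 97.1°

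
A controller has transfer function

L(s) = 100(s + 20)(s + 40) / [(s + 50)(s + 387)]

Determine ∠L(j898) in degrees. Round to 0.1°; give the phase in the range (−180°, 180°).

At s = jω = j898:
zero (s+20): 20 + j898 → |·| = √(20²+898²) = √806804 ≈ 898.22, ∠ = arctan(898/20) ≈ 88.72°
zero (s+40): 40 + j898 → |·| = √(40²+898²) = √808004 ≈ 898.89, ∠ = arctan(898/40) ≈ 87.45°
pole (s+50): 50 + j898 → |·| = √(50²+898²) = √808904 ≈ 899.39, ∠ = arctan(898/50) ≈ 86.81°
pole (s+387): 387 + j898 → |·| = √(387²+898²) = √956173 ≈ 977.84, ∠ = arctan(898/387) ≈ 66.69°
∠L = 176.17° − 153.50° = 22.67°

22.7°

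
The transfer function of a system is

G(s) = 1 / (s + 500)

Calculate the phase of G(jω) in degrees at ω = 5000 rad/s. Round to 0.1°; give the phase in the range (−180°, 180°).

-84.3°

Substitute s = j5000:
Numerator: 1 = 1 + j0
Denominator: (j5000) + 500 = 500 + j5000
|N| = √(1² + 0²) ≈ 1, ∠N ≈ 0.00°
|D| = √(500² + 5000²) ≈ 5024.9, ∠D ≈ 84.29°
∠G = 0.00° − 84.29° = -84.29°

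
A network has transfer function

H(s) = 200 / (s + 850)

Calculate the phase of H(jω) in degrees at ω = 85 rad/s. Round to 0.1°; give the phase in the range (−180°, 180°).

-5.7°

Substitute s = j85:
Numerator: 200 = 200 + j0
Denominator: (j85) + 850 = 850 + j85
|N| = √(200² + 0²) ≈ 200, ∠N ≈ 0.00°
|D| = √(850² + 85²) ≈ 854.24, ∠D ≈ 5.71°
∠H = 0.00° − 5.71° = -5.71°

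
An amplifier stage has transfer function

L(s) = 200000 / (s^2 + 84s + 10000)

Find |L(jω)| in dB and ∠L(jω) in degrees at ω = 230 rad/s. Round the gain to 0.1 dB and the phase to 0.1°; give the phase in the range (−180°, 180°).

At s = jω = j230:
quadratic: (j230)² + 84·j230 + 10000 = -42900 + j19320 → |·| ≈ 47050, ∠ ≈ 155.76°
|L| = 200000 / 47050 ≈ 4.2508
Gain = 20 log₁₀(4.2508) ≈ 12.57 dB
∠L = 0.00° − 155.76° = -155.76°

12.6 dB, -155.8°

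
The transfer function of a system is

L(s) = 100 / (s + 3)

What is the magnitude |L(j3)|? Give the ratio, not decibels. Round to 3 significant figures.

23.6

Substitute s = j3:
Numerator: 100 = 100 + j0
Denominator: (j3) + 3 = 3 + j3
|N| = √(100² + 0²) ≈ 100, ∠N ≈ 0.00°
|D| = √(3² + 3²) ≈ 4.2426, ∠D ≈ 45.00°
|L| = 100 / 4.2426 ≈ 23.57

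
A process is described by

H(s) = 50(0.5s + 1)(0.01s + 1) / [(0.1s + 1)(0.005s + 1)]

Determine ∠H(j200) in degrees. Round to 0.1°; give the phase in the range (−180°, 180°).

20.7°

At ω = 200 rad/s:
zero (1 + j200·0.5) = 1 + j100 → |·| ≈ 100, ∠ ≈ 89.43°
zero (1 + j200·0.01) = 1 + j2 → |·| ≈ 2.2361, ∠ ≈ 63.43°
pole (1 + j200·0.1) = 1 + j20 → |·| ≈ 20.025, ∠ ≈ 87.14°
pole (1 + j200·0.005) = 1 + j1 → |·| ≈ 1.4142, ∠ ≈ 45.00°
∠H = (89.43° + 63.43°) − (87.14° + 45.00°) = 20.72°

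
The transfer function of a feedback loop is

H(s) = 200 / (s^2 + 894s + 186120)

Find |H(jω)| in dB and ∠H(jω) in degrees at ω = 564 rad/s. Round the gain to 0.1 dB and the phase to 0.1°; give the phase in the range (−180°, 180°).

Substitute s = j564:
Numerator: 200 = 200 + j0
Denominator: (j564)^2 + 894(j564) + 186120 = -131976 + j504216
|N| = √(200² + 0²) ≈ 200, ∠N ≈ 0.00°
|D| = √(131976² + 504216²) ≈ 5.212e+05, ∠D ≈ 104.67°
|H| = 200 / 5.212e+05 ≈ 0.00038373
Gain = 20 log₁₀(0.00038373) ≈ -68.32 dB
∠H = 0.00° − 104.67° = -104.67°

-68.3 dB, -104.7°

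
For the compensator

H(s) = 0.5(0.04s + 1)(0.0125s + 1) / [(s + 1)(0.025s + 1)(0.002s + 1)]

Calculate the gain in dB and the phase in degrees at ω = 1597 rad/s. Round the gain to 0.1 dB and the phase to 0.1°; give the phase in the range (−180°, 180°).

-50.5 dB, -74.9°

At ω = 1597 rad/s:
zero (1 + j1597·0.04) = 1 + j63.88 → |·| ≈ 63.888, ∠ ≈ 89.10°
zero (1 + j1597·0.0125) = 1 + j19.9625 → |·| ≈ 19.988, ∠ ≈ 87.13°
pole (1 + j1597·1) = 1 + j1597 → |·| ≈ 1597, ∠ ≈ 89.96°
pole (1 + j1597·0.025) = 1 + j39.925 → |·| ≈ 39.938, ∠ ≈ 88.57°
pole (1 + j1597·0.002) = 1 + j3.194 → |·| ≈ 3.3469, ∠ ≈ 72.62°
|H| = 0.5 · 63.888 · 19.988 / (1597 · 39.938 · 3.3469) ≈ 0.0029911
Gain = 20 log₁₀(0.0029911) ≈ -50.48 dB
∠H = (89.10° + 87.13°) − (89.96° + 88.57° + 72.62°) = -74.92°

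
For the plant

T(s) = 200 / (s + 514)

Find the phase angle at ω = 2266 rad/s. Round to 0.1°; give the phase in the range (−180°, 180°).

-77.2°

At s = jω = j2266:
pole (s+514): 514 + j2266 → |·| = √(514²+2266²) = √5398952 ≈ 2323.6, ∠ = arctan(2266/514) ≈ 77.22°
∠T = 0.00° − 77.22° = -77.22°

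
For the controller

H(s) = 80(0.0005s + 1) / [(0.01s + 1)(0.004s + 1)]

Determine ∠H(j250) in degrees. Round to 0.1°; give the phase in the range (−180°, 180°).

-106.1°

At ω = 250 rad/s:
zero (1 + j250·0.0005) = 1 + j0.125 → |·| ≈ 1.0078, ∠ ≈ 7.13°
pole (1 + j250·0.01) = 1 + j2.5 → |·| ≈ 2.6926, ∠ ≈ 68.20°
pole (1 + j250·0.004) = 1 + j1 → |·| ≈ 1.4142, ∠ ≈ 45.00°
∠H = (7.13°) − (68.20° + 45.00°) = -106.07°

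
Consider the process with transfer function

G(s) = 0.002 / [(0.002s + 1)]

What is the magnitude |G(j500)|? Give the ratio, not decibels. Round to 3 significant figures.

0.00141

At ω = 500 rad/s:
pole (1 + j500·0.002) = 1 + j1 → |·| ≈ 1.4142, ∠ ≈ 45.00°
|G| = 0.002 · 1 / (1.4142) ≈ 0.0014142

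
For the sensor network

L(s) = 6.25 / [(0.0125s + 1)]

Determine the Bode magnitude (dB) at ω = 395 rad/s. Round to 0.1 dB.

1.9 dB

At ω = 395 rad/s:
pole (1 + j395·0.0125) = 1 + j4.9375 → |·| ≈ 5.0377, ∠ ≈ 78.55°
|L| = 6.25 · 1 / (5.0377) ≈ 1.2406
Gain = 20 log₁₀(1.2406) ≈ 1.87 dB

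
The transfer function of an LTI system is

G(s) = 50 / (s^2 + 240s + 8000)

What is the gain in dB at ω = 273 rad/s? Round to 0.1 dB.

Substitute s = j273:
Numerator: 50 = 50 + j0
Denominator: (j273)^2 + 240(j273) + 8000 = -66529 + j65520
|N| = √(50² + 0²) ≈ 50, ∠N ≈ 0.00°
|D| = √(66529² + 65520²) ≈ 93375, ∠D ≈ 135.44°
|G| = 50 / 93375 ≈ 0.00053548
Gain = 20 log₁₀(0.00053548) ≈ -65.43 dB

-65.4 dB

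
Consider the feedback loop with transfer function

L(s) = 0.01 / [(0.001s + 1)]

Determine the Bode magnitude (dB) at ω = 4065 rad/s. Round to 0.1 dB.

At ω = 4065 rad/s:
pole (1 + j4065·0.001) = 1 + j4.065 → |·| ≈ 4.1862, ∠ ≈ 76.18°
|L| = 0.01 · 1 / (4.1862) ≈ 0.0023888
Gain = 20 log₁₀(0.0023888) ≈ -52.44 dB

-52.4 dB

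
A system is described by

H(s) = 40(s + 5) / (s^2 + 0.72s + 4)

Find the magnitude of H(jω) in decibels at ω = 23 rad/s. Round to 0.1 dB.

At s = jω = j23:
zero (s+5): 5 + j23 → |·| = √(5²+23²) = √554 ≈ 23.537, ∠ = arctan(23/5) ≈ 77.74°
quadratic: (j23)² + 0.72·j23 + 4 = -525 + j16.56 → |·| ≈ 525.26, ∠ ≈ 178.19°
|H| = 40 · 23.537 / 525.26 ≈ 1.7924
Gain = 20 log₁₀(1.7924) ≈ 5.07 dB

5.1 dB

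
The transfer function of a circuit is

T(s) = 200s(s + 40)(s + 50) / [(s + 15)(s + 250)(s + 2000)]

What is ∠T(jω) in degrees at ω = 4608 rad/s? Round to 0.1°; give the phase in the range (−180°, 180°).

25.6°

At s = jω = j4608:
zero (s+40): 40 + j4608 → |·| = √(40²+4608²) = √21235264 ≈ 4608.2, ∠ = arctan(4608/40) ≈ 89.50°
zero (s+50): 50 + j4608 → |·| = √(50²+4608²) = √21236164 ≈ 4608.3, ∠ = arctan(4608/50) ≈ 89.38°
zero at origin: s = j4608 → |·| = 4608, ∠ = 90.00°
pole (s+15): 15 + j4608 → |·| = √(15²+4608²) = √21233889 ≈ 4608, ∠ = arctan(4608/15) ≈ 89.81°
pole (s+250): 250 + j4608 → |·| = √(250²+4608²) = √21296164 ≈ 4614.8, ∠ = arctan(4608/250) ≈ 86.89°
pole (s+2000): 2000 + j4608 → |·| = √(2000²+4608²) = √25233664 ≈ 5023.3, ∠ = arctan(4608/2000) ≈ 66.54°
∠T = 268.88° − 243.24° = 25.64°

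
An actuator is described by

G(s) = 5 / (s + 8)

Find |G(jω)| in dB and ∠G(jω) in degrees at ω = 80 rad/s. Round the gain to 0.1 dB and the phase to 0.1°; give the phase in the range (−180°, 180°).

-24.1 dB, -84.3°

Substitute s = j80:
Numerator: 5 = 5 + j0
Denominator: (j80) + 8 = 8 + j80
|N| = √(5² + 0²) ≈ 5, ∠N ≈ 0.00°
|D| = √(8² + 80²) ≈ 80.399, ∠D ≈ 84.29°
|G| = 5 / 80.399 ≈ 0.06219
Gain = 20 log₁₀(0.06219) ≈ -24.13 dB
∠G = 0.00° − 84.29° = -84.29°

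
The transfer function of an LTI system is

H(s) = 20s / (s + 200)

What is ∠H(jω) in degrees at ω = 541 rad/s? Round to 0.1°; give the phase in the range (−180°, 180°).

At s = jω = j541:
zero at origin: s = j541 → |·| = 541, ∠ = 90.00°
pole (s+200): 200 + j541 → |·| = √(200²+541²) = √332681 ≈ 576.79, ∠ = arctan(541/200) ≈ 69.71°
∠H = 90.00° − 69.71° = 20.29°

20.3°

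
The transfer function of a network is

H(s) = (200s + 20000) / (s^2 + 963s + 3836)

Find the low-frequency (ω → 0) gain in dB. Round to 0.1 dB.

14.3 dB

H(0) = 20000 / 3836 ≈ 5.2138
20 log₁₀(5.2138) ≈ 14.34 dB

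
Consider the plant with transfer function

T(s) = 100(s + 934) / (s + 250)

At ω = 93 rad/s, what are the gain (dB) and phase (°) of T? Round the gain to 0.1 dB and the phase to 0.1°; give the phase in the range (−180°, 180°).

50.9 dB, -14.7°

At s = jω = j93:
zero (s+934): 934 + j93 → |·| = √(934²+93²) = √881005 ≈ 938.62, ∠ = arctan(93/934) ≈ 5.69°
pole (s+250): 250 + j93 → |·| = √(250²+93²) = √71149 ≈ 266.74, ∠ = arctan(93/250) ≈ 20.41°
|T| = 100 · 938.62 / 266.74 ≈ 351.89
Gain = 20 log₁₀(351.89) ≈ 50.93 dB
∠T = 5.69° − 20.41° = -14.72°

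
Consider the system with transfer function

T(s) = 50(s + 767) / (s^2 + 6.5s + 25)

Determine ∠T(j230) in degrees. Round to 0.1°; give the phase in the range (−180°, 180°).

-161.7°

At s = jω = j230:
zero (s+767): 767 + j230 → |·| = √(767²+230²) = √641189 ≈ 800.74, ∠ = arctan(230/767) ≈ 16.69°
quadratic: (j230)² + 6.5·j230 + 25 = -52875 + j1495 → |·| ≈ 52896, ∠ ≈ 178.38°
∠T = 16.69° − 178.38° = -161.69°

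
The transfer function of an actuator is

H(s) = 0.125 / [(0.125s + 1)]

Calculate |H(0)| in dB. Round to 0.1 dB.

H(0) = 0.125 · 1 / 1 = 0.125
20 log₁₀(0.125) ≈ -18.06 dB

-18.1 dB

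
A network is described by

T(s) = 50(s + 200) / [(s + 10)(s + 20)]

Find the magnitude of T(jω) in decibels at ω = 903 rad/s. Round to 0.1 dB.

-24.9 dB

At s = jω = j903:
zero (s+200): 200 + j903 → |·| = √(200²+903²) = √855409 ≈ 924.88, ∠ = arctan(903/200) ≈ 77.51°
pole (s+10): 10 + j903 → |·| = √(10²+903²) = √815509 ≈ 903.06, ∠ = arctan(903/10) ≈ 89.37°
pole (s+20): 20 + j903 → |·| = √(20²+903²) = √815809 ≈ 903.22, ∠ = arctan(903/20) ≈ 88.73°
|T| = 50 · 924.88 / 8.1566e+05 ≈ 0.056695
Gain = 20 log₁₀(0.056695) ≈ -24.93 dB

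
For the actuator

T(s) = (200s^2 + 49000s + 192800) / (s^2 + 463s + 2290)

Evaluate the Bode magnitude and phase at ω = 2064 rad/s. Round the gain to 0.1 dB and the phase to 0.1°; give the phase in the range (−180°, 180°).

45.9 dB, 5.9°

Substitute s = j2064:
Numerator: 200(j2064)^2 + 49000(j2064) + 192800 = -851826400 + j101136000
Denominator: (j2064)^2 + 463(j2064) + 2290 = -4257806 + j955632
|N| = √(851826400² + 101136000²) ≈ 8.5781e+08, ∠N ≈ 173.23°
|D| = √(4257806² + 955632²) ≈ 4.3637e+06, ∠D ≈ 167.35°
|T| = 8.5781e+08 / 4.3637e+06 ≈ 196.58
Gain = 20 log₁₀(196.58) ≈ 45.87 dB
∠T = 173.23° − 167.35° = 5.88°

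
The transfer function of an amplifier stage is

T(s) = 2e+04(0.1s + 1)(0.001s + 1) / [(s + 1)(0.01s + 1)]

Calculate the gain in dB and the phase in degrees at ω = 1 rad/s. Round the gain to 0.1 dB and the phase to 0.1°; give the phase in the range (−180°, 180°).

83.1 dB, -39.8°

At ω = 1 rad/s:
zero (1 + j1·0.1) = 1 + j0.1 → |·| ≈ 1.005, ∠ ≈ 5.71°
zero (1 + j1·0.001) = 1 + j0.001 → |·| ≈ 1, ∠ ≈ 0.06°
pole (1 + j1·1) = 1 + j1 → |·| ≈ 1.4142, ∠ ≈ 45.00°
pole (1 + j1·0.01) = 1 + j0.01 → |·| ≈ 1, ∠ ≈ 0.57°
|T| = 2e+04 · 1.005 · 1 / (1.4142 · 1) ≈ 14213
Gain = 20 log₁₀(14213) ≈ 83.05 dB
∠T = (5.71° + 0.06°) − (45.00° + 0.57°) = -39.80°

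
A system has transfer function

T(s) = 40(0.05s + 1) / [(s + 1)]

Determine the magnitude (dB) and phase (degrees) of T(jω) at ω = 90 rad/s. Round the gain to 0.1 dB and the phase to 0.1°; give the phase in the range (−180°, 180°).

At ω = 90 rad/s:
zero (1 + j90·0.05) = 1 + j4.5 → |·| ≈ 4.6098, ∠ ≈ 77.47°
pole (1 + j90·1) = 1 + j90 → |·| ≈ 90.006, ∠ ≈ 89.36°
|T| = 40 · 4.6098 / (90.006) ≈ 2.0487
Gain = 20 log₁₀(2.0487) ≈ 6.23 dB
∠T = (77.47°) − (89.36°) = -11.89°

6.2 dB, -11.9°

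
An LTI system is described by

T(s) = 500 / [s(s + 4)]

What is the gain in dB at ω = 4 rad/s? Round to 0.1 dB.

26.9 dB

At s = jω = j4:
pole (s+4): 4 + j4 → |·| = √(4²+4²) = √32 ≈ 5.6569, ∠ = arctan(4/4) ≈ 45.00°
pole at origin: |s| = 4, ∠ = 90.00° (in denominator)
|T| = 500 / 22.628 ≈ 22.097
Gain = 20 log₁₀(22.097) ≈ 26.89 dB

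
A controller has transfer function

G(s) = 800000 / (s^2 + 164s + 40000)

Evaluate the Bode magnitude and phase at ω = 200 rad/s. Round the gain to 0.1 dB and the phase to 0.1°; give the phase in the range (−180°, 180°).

27.7 dB, -90.0°

At s = jω = j200:
quadratic: (j200)² + 164·j200 + 40000 = 0 + j32800 → |·| ≈ 32800, ∠ ≈ 90.00°
|G| = 800000 / 32800 ≈ 24.39
Gain = 20 log₁₀(24.39) ≈ 27.74 dB
∠G = 0.00° − 90.00° = -90.00°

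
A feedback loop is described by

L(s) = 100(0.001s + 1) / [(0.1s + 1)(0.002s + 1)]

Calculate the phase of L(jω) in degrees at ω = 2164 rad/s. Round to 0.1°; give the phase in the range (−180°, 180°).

At ω = 2164 rad/s:
zero (1 + j2164·0.001) = 1 + j2.164 → |·| ≈ 2.3839, ∠ ≈ 65.20°
pole (1 + j2164·0.1) = 1 + j216.4 → |·| ≈ 216.4, ∠ ≈ 89.74°
pole (1 + j2164·0.002) = 1 + j4.328 → |·| ≈ 4.442, ∠ ≈ 76.99°
∠L = (65.20°) − (89.74° + 76.99°) = -101.53°

-101.5°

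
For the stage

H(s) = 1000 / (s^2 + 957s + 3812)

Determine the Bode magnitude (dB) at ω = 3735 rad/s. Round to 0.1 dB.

-83.2 dB

Substitute s = j3735:
Numerator: 1000 = 1000 + j0
Denominator: (j3735)^2 + 957(j3735) + 3812 = -13946413 + j3574395
|N| = √(1000² + 0²) ≈ 1000, ∠N ≈ 0.00°
|D| = √(13946413² + 3574395²) ≈ 1.4397e+07, ∠D ≈ 165.62°
|H| = 1000 / 1.4397e+07 ≈ 6.9459e-05
Gain = 20 log₁₀(6.9459e-05) ≈ -83.17 dB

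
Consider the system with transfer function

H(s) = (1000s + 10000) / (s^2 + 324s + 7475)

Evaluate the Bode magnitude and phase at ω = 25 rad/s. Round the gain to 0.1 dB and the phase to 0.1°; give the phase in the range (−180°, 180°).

Substitute s = j25:
Numerator: 1000(j25) + 10000 = 10000 + j25000
Denominator: (j25)^2 + 324(j25) + 7475 = 6850 + j8100
|N| = √(10000² + 25000²) ≈ 26926, ∠N ≈ 68.20°
|D| = √(6850² + 8100²) ≈ 10608, ∠D ≈ 49.78°
|H| = 26926 / 10608 ≈ 2.5383
Gain = 20 log₁₀(2.5383) ≈ 8.09 dB
∠H = 68.20° − 49.78° = 18.42°

8.1 dB, 18.4°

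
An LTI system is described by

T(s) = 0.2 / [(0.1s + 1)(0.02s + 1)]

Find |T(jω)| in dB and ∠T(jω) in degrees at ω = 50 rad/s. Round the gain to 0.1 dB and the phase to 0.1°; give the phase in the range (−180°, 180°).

-31.1 dB, -123.7°

At ω = 50 rad/s:
pole (1 + j50·0.1) = 1 + j5 → |·| ≈ 5.099, ∠ ≈ 78.69°
pole (1 + j50·0.02) = 1 + j1 → |·| ≈ 1.4142, ∠ ≈ 45.00°
|T| = 0.2 · 1 / (5.099 · 1.4142) ≈ 0.027735
Gain = 20 log₁₀(0.027735) ≈ -31.14 dB
∠T = (0°) − (78.69° + 45.00°) = -123.69°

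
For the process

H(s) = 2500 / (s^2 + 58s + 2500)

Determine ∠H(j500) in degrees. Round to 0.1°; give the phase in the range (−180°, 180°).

At s = jω = j500:
quadratic: (j500)² + 58·j500 + 2500 = -247500 + j29000 → |·| ≈ 2.4919e+05, ∠ ≈ 173.32°
∠H = 0.00° − 173.32° = -173.32°

-173.3°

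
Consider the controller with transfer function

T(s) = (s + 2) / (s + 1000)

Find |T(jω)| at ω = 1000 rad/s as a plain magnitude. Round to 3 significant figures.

At s = jω = j1000:
zero (s+2): 2 + j1000 → |·| = √(2²+1000²) = √1000004 ≈ 1000, ∠ = arctan(1000/2) ≈ 89.89°
pole (s+1000): 1000 + j1000 → |·| = √(1000²+1000²) = √2000000 ≈ 1414.2, ∠ = arctan(1000/1000) ≈ 45.00°
|T| = 1 · 1000 / 1414.2 ≈ 0.70711

0.707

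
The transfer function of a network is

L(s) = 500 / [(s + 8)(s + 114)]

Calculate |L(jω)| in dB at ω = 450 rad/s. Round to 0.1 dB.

At s = jω = j450:
pole (s+8): 8 + j450 → |·| = √(8²+450²) = √202564 ≈ 450.07, ∠ = arctan(450/8) ≈ 88.98°
pole (s+114): 114 + j450 → |·| = √(114²+450²) = √215496 ≈ 464.22, ∠ = arctan(450/114) ≈ 75.78°
|L| = 500 / 2.0893e+05 ≈ 0.0023931
Gain = 20 log₁₀(0.0023931) ≈ -52.42 dB

-52.4 dB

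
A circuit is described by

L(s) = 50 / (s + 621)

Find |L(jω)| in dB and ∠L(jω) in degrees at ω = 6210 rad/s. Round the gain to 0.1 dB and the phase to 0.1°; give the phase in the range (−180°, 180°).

At s = jω = j6210:
pole (s+621): 621 + j6210 → |·| = √(621²+6210²) = √38949741 ≈ 6241, ∠ = arctan(6210/621) ≈ 84.29°
|L| = 50 / 6241 ≈ 0.0080115
Gain = 20 log₁₀(0.0080115) ≈ -41.93 dB
∠L = 0.00° − 84.29° = -84.29°

-41.9 dB, -84.3°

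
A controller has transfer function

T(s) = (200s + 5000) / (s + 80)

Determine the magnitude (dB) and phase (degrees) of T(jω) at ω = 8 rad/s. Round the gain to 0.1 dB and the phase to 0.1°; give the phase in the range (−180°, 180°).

36.3 dB, 12.0°

Substitute s = j8:
Numerator: 200(j8) + 5000 = 5000 + j1600
Denominator: (j8) + 80 = 80 + j8
|N| = √(5000² + 1600²) ≈ 5249.8, ∠N ≈ 17.74°
|D| = √(80² + 8²) ≈ 80.399, ∠D ≈ 5.71°
|T| = 5249.8 / 80.399 ≈ 65.297
Gain = 20 log₁₀(65.297) ≈ 36.30 dB
∠T = 17.74° − 5.71° = 12.03°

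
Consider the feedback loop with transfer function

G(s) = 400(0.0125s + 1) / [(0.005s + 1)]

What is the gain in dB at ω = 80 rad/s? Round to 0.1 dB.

54.4 dB

At ω = 80 rad/s:
zero (1 + j80·0.0125) = 1 + j1 → |·| ≈ 1.4142, ∠ ≈ 45.00°
pole (1 + j80·0.005) = 1 + j0.4 → |·| ≈ 1.077, ∠ ≈ 21.80°
|G| = 400 · 1.4142 / (1.077) ≈ 525.24
Gain = 20 log₁₀(525.24) ≈ 54.41 dB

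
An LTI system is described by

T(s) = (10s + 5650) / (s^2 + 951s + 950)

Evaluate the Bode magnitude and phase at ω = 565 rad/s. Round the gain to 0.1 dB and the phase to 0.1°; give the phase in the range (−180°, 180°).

Substitute s = j565:
Numerator: 10(j565) + 5650 = 5650 + j5650
Denominator: (j565)^2 + 951(j565) + 950 = -318275 + j537315
|N| = √(5650² + 5650²) ≈ 7990.3, ∠N ≈ 45.00°
|D| = √(318275² + 537315²) ≈ 6.245e+05, ∠D ≈ 120.64°
|T| = 7990.3 / 6.245e+05 ≈ 0.012795
Gain = 20 log₁₀(0.012795) ≈ -37.86 dB
∠T = 45.00° − 120.64° = -75.64°

-37.9 dB, -75.6°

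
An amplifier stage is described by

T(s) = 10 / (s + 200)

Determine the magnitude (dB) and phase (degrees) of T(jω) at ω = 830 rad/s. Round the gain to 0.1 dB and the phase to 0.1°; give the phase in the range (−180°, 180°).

At s = jω = j830:
pole (s+200): 200 + j830 → |·| = √(200²+830²) = √728900 ≈ 853.76, ∠ = arctan(830/200) ≈ 76.45°
|T| = 10 / 853.76 ≈ 0.011713
Gain = 20 log₁₀(0.011713) ≈ -38.63 dB
∠T = 0.00° − 76.45° = -76.45°

-38.6 dB, -76.5°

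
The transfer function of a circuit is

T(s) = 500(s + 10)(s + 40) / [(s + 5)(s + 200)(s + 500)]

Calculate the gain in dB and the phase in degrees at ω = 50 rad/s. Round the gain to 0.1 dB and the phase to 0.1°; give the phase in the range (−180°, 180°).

-10.1 dB, 26.0°

At s = jω = j50:
zero (s+10): 10 + j50 → |·| = √(10²+50²) = √2600 ≈ 50.99, ∠ = arctan(50/10) ≈ 78.69°
zero (s+40): 40 + j50 → |·| = √(40²+50²) = √4100 ≈ 64.031, ∠ = arctan(50/40) ≈ 51.34°
pole (s+5): 5 + j50 → |·| = √(5²+50²) = √2525 ≈ 50.249, ∠ = arctan(50/5) ≈ 84.29°
pole (s+200): 200 + j50 → |·| = √(200²+50²) = √42500 ≈ 206.16, ∠ = arctan(50/200) ≈ 14.04°
pole (s+500): 500 + j50 → |·| = √(500²+50²) = √252500 ≈ 502.49, ∠ = arctan(50/500) ≈ 5.71°
|T| = 500 · 3264.9 / 5.2055e+06 ≈ 0.3136
Gain = 20 log₁₀(0.3136) ≈ -10.07 dB
∠T = 130.03° − 104.04° = 25.99°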